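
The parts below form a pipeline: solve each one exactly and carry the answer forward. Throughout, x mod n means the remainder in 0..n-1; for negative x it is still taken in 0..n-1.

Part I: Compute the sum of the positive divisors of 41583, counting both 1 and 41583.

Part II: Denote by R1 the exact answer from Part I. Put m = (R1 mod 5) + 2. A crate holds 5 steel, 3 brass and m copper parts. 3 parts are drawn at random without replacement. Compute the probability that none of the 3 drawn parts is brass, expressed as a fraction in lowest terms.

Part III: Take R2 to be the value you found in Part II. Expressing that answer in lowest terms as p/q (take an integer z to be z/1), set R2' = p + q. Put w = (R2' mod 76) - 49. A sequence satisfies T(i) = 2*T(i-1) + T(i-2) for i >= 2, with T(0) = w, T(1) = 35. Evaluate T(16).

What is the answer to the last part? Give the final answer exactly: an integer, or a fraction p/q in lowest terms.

Part I: 41583 = 3 * 83 * 167; sigma = (1 + 3) * (1 + 83) * (1 + 167) = 4 * 84 * 168 = 56448; answer 56448
Part II: R1 = 56448; m = 5; total draws C(13,3) = 286; favorable C(10,3) = 120; P = 60/143; answer 60/143
Part III: R2 = 60/143; threaded value p + q = 203; w = 2; T(2) = 2*(35) + 1*(2) = 72; iterating: T(2)=72, T(3)=179, T(4)=430, T(5)=1039, T(6)=2508, T(7)=6055, T(8)=14618, T(9)=35291, T(10)=85200, T(11)=205691, T(12)=496582, T(13)=1198855, T(14)=2894292, T(15)=6987439, T(16)=16869170; answer 16869170

16869170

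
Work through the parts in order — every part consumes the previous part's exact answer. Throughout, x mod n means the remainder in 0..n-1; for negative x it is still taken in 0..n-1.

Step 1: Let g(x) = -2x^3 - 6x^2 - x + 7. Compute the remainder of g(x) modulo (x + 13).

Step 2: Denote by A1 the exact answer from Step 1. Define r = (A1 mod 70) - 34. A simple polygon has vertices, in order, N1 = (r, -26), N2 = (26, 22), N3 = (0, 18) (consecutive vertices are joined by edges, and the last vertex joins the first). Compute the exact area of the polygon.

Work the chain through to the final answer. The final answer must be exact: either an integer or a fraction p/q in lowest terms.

Step 1: remainder = value at the root: -2*(-13)^3 - 6*(-13)^2 - 1*(-13)^1 + 7 = (4394) + (-1014) + (13) + (7) = 3400; answer 3400
Step 2: A1 = 3400; r = 6; cross terms: (6*22 - 26*-26)=808, (26*18 - 0*22)=468, (0*-26 - 6*18)=-108; twice the area = |1168| = 1168; area = 584; answer 584

584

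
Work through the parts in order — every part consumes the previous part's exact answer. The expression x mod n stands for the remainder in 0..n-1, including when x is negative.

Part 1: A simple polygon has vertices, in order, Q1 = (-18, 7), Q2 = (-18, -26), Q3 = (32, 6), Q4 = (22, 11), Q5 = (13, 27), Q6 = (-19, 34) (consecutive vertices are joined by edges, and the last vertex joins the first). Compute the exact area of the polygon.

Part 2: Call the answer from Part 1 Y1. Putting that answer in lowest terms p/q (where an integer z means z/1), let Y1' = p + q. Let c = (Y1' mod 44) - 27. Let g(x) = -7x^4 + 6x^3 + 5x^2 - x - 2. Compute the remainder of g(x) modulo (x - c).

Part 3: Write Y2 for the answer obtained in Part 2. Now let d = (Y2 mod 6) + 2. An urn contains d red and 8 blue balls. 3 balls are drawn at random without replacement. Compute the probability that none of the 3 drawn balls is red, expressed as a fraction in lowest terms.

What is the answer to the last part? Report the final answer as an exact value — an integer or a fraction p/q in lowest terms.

Part 1: cross terms: (-18*-26 - -18*7)=594, (-18*6 - 32*-26)=724, (32*11 - 22*6)=220, (22*27 - 13*11)=451, (13*34 - -19*27)=955, (-19*7 - -18*34)=479; twice the area = |3423| = 3423; area = 3423/2; answer 3423/2
Part 2: Y1 = 3423/2; threaded value p + q = 3425; c = 10; remainder = value at the root: -7*(10)^4 + 6*(10)^3 + 5*(10)^2 - 1*(10)^1 - 2 = (-70000) + (6000) + (500) + (-10) + (-2) = -63512; answer -63512
Part 3: Y2 = -63512; d = 6; total draws C(14,3) = 364; favorable C(8,3) = 56; P = 2/13; answer 2/13

2/13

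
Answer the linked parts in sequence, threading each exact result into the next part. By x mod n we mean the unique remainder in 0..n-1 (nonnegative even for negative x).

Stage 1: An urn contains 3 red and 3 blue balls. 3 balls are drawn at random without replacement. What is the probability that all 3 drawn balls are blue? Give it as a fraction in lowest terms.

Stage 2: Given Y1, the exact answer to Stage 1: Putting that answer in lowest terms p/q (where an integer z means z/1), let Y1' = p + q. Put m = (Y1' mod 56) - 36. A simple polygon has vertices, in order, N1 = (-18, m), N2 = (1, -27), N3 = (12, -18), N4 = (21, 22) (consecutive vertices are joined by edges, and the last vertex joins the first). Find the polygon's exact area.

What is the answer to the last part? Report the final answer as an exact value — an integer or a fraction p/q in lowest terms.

765

Stage 1: total draws C(6,3) = 20; favorable C(3,3) = 1; P = 1/20; answer 1/20
Stage 2: Y1 = 1/20; threaded value p + q = 21; m = -15; cross terms: (-18*-27 - 1*-15)=501, (1*-18 - 12*-27)=306, (12*22 - 21*-18)=642, (21*-15 - -18*22)=81; twice the area = |1530| = 1530; area = 765; answer 765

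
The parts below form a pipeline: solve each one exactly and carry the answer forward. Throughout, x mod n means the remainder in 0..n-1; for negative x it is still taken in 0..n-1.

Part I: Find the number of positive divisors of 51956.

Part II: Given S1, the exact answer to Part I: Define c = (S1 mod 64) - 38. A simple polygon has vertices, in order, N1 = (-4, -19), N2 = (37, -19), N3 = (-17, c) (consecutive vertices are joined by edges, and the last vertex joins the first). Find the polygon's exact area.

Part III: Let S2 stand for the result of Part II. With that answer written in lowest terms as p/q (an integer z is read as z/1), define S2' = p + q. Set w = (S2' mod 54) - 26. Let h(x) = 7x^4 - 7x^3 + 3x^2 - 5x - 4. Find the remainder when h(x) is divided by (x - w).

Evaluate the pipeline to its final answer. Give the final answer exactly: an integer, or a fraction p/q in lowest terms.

19386

Part I: 51956 = 2^2 * 31 * 419; number of divisors = (2+1) * (1+1) * (1+1) = 12; answer 12
Part II: S1 = 12; c = -26; cross terms: (-4*-19 - 37*-19)=779, (37*-26 - -17*-19)=-1285, (-17*-19 - -4*-26)=219; twice the area = |-287| = 287; area = 287/2; answer 287/2
Part III: S2 = 287/2; threaded value p + q = 289; w = -7; remainder = value at the root: 7*(-7)^4 - 7*(-7)^3 + 3*(-7)^2 - 5*(-7)^1 - 4 = (16807) + (2401) + (147) + (35) + (-4) = 19386; answer 19386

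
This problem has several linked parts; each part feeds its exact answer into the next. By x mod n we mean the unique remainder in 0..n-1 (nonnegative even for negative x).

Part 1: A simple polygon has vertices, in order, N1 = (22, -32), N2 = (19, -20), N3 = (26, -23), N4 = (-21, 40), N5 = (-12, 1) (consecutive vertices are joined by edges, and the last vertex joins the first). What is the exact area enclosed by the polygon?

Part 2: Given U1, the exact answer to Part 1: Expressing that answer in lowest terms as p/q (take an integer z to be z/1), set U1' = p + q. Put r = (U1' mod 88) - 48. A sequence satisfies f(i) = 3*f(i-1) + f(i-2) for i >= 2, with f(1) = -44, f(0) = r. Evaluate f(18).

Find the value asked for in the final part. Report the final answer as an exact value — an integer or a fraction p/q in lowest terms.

-26870921749

Part 1: cross terms: (22*-20 - 19*-32)=168, (19*-23 - 26*-20)=83, (26*40 - -21*-23)=557, (-21*1 - -12*40)=459, (-12*-32 - 22*1)=362; twice the area = |1629| = 1629; area = 1629/2; answer 1629/2
Part 2: U1 = 1629/2; threaded value p + q = 1631; r = -1; f(2) = 3*(-44) + 1*(-1) = -133; iterating: f(2)=-133, f(3)=-443, f(4)=-1462, f(5)=-4829, f(6)=-15949, f(7)=-52676, f(8)=-173977, f(9)=-574607, f(10)=-1897798, f(11)=-6268001, f(12)=-20701801, f(13)=-68373404, f(14)=-225822013, f(15)=-745839443, f(16)=-2463340342, f(17)=-8135860469, f(18)=-26870921749; answer -26870921749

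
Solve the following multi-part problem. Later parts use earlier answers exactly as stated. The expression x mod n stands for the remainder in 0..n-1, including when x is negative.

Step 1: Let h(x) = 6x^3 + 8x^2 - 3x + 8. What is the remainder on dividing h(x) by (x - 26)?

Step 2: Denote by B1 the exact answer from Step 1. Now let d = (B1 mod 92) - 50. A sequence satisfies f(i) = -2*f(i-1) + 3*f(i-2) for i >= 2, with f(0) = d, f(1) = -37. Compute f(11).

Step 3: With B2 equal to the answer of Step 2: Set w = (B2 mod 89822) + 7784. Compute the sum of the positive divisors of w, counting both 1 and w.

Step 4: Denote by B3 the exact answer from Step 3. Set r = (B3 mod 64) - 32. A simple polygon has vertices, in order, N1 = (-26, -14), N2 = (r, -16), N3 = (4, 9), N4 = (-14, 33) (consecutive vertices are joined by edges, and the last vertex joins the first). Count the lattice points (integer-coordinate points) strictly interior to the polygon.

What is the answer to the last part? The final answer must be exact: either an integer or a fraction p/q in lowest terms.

Step 1: remainder = value at the root: 6*(26)^3 + 8*(26)^2 - 3*(26)^1 + 8 = (105456) + (5408) + (-78) + (8) = 110794; answer 110794
Step 2: B1 = 110794; d = -24; f(2) = -2*(-37) + 3*(-24) = 2; iterating: f(2)=2, f(3)=-115, f(4)=236, f(5)=-817, f(6)=2342, f(7)=-7135, f(8)=21296, f(9)=-63997, f(10)=191882, f(11)=-575755; answer -575755
Step 3: B2 = -575755; w = 60783; 60783 = 3 * 20261; sigma = (1 + 3) * (1 + 20261) = 4 * 20262 = 81048; answer 81048
Step 4: B3 = 81048; r = -8; cross terms: (-26*-16 - -8*-14)=304, (-8*9 - 4*-16)=-8, (4*33 - -14*9)=258, (-14*-14 - -26*33)=1054; twice the area = |1608| = 1608; area = 804; boundary points = 2 + 1 + 6 + 1 = 10; strictly interior points = area - boundary/2 + 1 = 800; answer 800

800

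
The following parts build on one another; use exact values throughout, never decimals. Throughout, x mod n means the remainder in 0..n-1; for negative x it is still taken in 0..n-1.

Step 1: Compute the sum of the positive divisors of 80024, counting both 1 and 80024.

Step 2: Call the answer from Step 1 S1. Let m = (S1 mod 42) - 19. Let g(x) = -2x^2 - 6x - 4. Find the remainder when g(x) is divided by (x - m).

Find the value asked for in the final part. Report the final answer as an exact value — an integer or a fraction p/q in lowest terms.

Step 1: 80024 = 2^3 * 7 * 1429; sigma = (1 + 2 + 4 + 8) * (1 + 7) * (1 + 1429) = 15 * 8 * 1430 = 171600; answer 171600
Step 2: S1 = 171600; m = 11; remainder = value at the root: -2*(11)^2 - 6*(11)^1 - 4 = (-242) + (-66) + (-4) = -312; answer -312

-312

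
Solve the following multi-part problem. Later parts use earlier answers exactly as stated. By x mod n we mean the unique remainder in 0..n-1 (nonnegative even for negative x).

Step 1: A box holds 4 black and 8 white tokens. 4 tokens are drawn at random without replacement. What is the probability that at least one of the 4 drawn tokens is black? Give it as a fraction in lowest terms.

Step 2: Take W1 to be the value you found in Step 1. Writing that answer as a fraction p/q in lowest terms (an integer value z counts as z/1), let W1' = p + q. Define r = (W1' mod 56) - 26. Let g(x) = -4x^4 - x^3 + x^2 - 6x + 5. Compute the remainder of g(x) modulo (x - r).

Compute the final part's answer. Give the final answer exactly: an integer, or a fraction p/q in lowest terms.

Step 1: total draws C(12,4) = 495; complement C(8,4) = 70; favorable 495 - 70 = 425; P = 85/99; answer 85/99
Step 2: W1 = 85/99; threaded value p + q = 184; r = -10; remainder = value at the root: -4*(-10)^4 - 1*(-10)^3 + 1*(-10)^2 - 6*(-10)^1 + 5 = (-40000) + (1000) + (100) + (60) + (5) = -38835; answer -38835

-38835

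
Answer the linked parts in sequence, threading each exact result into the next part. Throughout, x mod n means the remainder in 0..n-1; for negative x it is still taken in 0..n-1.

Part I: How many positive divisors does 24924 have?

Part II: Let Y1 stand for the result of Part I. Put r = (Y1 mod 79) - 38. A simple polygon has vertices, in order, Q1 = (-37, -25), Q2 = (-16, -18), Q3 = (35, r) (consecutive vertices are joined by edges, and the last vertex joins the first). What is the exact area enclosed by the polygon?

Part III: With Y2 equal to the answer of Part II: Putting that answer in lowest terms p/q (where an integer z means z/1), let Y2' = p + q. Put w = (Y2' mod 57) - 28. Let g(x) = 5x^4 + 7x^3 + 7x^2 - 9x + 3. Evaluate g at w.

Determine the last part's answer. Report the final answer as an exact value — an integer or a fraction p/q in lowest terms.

701977

Part I: 24924 = 2^2 * 3 * 31 * 67; number of divisors = (2+1) * (1+1) * (1+1) * (1+1) = 24; answer 24
Part II: Y1 = 24; r = -14; cross terms: (-37*-18 - -16*-25)=266, (-16*-14 - 35*-18)=854, (35*-25 - -37*-14)=-1393; twice the area = |-273| = 273; area = 273/2; answer 273/2
Part III: Y2 = 273/2; threaded value p + q = 275; w = 19; 5*(19)^4 + 7*(19)^3 + 7*(19)^2 - 9*(19)^1 + 3 = (651605) + (48013) + (2527) + (-171) + (3) = 701977; answer 701977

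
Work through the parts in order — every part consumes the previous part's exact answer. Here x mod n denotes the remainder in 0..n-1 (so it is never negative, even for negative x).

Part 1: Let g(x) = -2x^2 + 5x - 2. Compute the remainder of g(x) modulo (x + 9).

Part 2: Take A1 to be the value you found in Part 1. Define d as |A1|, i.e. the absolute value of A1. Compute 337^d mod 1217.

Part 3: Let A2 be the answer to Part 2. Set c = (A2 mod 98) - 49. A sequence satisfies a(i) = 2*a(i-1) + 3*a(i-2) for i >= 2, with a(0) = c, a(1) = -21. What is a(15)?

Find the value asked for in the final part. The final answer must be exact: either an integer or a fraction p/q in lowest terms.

Part 1: remainder = value at the root: -2*(-9)^2 + 5*(-9)^1 - 2 = (-162) + (-45) + (-2) = -209; answer -209
Part 2: A1 = -209; d = 209; squarings mod 1217: 337^1=337, 337^2=388, 337^4=853, 337^8=1060, 337^16=309, 337^32=555, 337^64=124, 337^128=772; 337^209 = 337^1 * 337^16 * 337^64 * 337^128 = 475 (mod 1217); answer 475
Part 3: A2 = 475; c = 34; a(2) = 2*(-21) + 3*(34) = 60; iterating: a(2)=60, a(3)=57, a(4)=294, a(5)=759, a(6)=2400, a(7)=7077, a(8)=21354, a(9)=63939, a(10)=191940, a(11)=575697, a(12)=1727214, a(13)=5181519, a(14)=15544680, a(15)=46633917; answer 46633917

46633917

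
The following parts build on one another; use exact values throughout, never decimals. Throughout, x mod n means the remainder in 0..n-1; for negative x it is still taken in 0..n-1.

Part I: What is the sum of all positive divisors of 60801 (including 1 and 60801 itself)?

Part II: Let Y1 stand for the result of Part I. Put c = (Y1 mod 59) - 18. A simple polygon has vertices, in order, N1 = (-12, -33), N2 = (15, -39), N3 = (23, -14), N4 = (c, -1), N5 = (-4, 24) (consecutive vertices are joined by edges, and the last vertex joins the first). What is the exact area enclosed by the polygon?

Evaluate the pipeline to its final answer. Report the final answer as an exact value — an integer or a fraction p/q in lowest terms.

Part I: 60801 = 3 * 13 * 1559; sigma = (1 + 3) * (1 + 13) * (1 + 1559) = 4 * 14 * 1560 = 87360; answer 87360
Part II: Y1 = 87360; c = 22; cross terms: (-12*-39 - 15*-33)=963, (15*-14 - 23*-39)=687, (23*-1 - 22*-14)=285, (22*24 - -4*-1)=524, (-4*-33 - -12*24)=420; twice the area = |2879| = 2879; area = 2879/2; answer 2879/2

2879/2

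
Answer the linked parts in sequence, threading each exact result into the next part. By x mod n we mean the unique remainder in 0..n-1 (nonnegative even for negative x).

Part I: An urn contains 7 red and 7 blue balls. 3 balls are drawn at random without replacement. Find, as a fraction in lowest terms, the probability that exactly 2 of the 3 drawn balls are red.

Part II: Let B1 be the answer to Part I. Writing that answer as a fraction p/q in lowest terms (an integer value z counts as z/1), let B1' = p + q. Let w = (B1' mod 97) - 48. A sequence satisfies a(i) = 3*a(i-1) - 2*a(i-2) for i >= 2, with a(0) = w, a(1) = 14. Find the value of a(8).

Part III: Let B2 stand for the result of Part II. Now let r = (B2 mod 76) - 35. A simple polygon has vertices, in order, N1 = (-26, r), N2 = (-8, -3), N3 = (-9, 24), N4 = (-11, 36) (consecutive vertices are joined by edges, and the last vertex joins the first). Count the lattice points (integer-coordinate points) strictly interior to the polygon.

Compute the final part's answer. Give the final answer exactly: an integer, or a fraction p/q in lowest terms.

Part I: total draws C(14,3) = 364; favorable C(7,2)*C(7,1) = 147; P = 21/52; answer 21/52
Part II: B1 = 21/52; threaded value p + q = 73; w = 25; a(2) = 3*(14) - 2*(25) = -8; iterating: a(2)=-8, a(3)=-52, a(4)=-140, a(5)=-316, a(6)=-668, a(7)=-1372, a(8)=-2780; answer -2780
Part III: B2 = -2780; r = -3; cross terms: (-26*-3 - -8*-3)=54, (-8*24 - -9*-3)=-219, (-9*36 - -11*24)=-60, (-11*-3 - -26*36)=969; twice the area = |744| = 744; area = 372; boundary points = 18 + 1 + 2 + 3 = 24; strictly interior points = area - boundary/2 + 1 = 361; answer 361

361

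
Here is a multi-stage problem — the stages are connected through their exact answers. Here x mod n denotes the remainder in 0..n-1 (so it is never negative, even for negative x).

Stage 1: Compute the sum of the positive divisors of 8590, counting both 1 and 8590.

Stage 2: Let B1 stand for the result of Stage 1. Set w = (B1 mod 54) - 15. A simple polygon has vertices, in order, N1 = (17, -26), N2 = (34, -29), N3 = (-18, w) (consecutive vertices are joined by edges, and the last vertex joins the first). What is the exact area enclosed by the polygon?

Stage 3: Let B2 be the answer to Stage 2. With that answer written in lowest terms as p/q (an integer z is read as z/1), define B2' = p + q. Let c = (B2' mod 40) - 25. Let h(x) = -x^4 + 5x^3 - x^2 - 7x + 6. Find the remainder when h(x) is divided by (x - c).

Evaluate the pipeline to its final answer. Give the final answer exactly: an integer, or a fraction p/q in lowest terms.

30

Stage 1: 8590 = 2 * 5 * 859; sigma = (1 + 2) * (1 + 5) * (1 + 859) = 3 * 6 * 860 = 15480; answer 15480
Stage 2: B1 = 15480; w = 21; cross terms: (17*-29 - 34*-26)=391, (34*21 - -18*-29)=192, (-18*-26 - 17*21)=111; twice the area = |694| = 694; area = 347; answer 347
Stage 3: B2 = 347; threaded value p + q = 348; c = 3; remainder = value at the root: -1*(3)^4 + 5*(3)^3 - 1*(3)^2 - 7*(3)^1 + 6 = (-81) + (135) + (-9) + (-21) + (6) = 30; answer 30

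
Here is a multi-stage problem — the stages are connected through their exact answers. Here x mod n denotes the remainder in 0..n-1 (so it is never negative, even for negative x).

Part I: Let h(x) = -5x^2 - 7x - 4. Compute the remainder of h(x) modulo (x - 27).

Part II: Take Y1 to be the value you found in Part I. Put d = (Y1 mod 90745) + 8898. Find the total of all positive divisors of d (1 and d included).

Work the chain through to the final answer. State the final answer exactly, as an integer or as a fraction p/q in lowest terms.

166140

Part I: remainder = value at the root: -5*(27)^2 - 7*(27)^1 - 4 = (-3645) + (-189) + (-4) = -3838; answer -3838
Part II: Y1 = -3838; d = 95805; 95805 = 3^2 * 5 * 2129; sigma = (1 + 3 + 9) * (1 + 5) * (1 + 2129) = 13 * 6 * 2130 = 166140; answer 166140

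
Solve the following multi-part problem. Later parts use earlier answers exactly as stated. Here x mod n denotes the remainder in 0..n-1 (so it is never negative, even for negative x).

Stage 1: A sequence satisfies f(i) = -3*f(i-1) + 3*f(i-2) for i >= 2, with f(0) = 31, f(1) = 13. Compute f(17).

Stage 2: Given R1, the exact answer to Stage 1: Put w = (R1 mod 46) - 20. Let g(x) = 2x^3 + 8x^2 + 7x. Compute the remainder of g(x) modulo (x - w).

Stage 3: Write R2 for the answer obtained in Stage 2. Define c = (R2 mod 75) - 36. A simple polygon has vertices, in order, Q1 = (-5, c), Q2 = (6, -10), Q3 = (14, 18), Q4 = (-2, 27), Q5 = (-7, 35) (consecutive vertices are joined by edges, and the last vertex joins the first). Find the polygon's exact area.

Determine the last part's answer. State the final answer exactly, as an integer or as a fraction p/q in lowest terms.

Stage 1: f(2) = -3*(13) + 3*(31) = 54; iterating: f(2)=54, f(3)=-123, f(4)=531, f(5)=-1962, f(6)=7479, f(7)=-28323, f(8)=107406, f(9)=-407187, f(10)=1543779, f(11)=-5852898, f(12)=22190031, f(13)=-84128787, f(14)=318956454, f(15)=-1209255723, f(16)=4584636531, f(17)=-17381676762; answer -17381676762
Stage 2: R1 = -17381676762; w = 12; remainder = value at the root: 2*(12)^3 + 8*(12)^2 + 7*(12)^1 = (3456) + (1152) + (84) = 4692; answer 4692
Stage 3: R2 = 4692; c = 6; cross terms: (-5*-10 - 6*6)=14, (6*18 - 14*-10)=248, (14*27 - -2*18)=414, (-2*35 - -7*27)=119, (-7*6 - -5*35)=133; twice the area = |928| = 928; area = 464; answer 464

464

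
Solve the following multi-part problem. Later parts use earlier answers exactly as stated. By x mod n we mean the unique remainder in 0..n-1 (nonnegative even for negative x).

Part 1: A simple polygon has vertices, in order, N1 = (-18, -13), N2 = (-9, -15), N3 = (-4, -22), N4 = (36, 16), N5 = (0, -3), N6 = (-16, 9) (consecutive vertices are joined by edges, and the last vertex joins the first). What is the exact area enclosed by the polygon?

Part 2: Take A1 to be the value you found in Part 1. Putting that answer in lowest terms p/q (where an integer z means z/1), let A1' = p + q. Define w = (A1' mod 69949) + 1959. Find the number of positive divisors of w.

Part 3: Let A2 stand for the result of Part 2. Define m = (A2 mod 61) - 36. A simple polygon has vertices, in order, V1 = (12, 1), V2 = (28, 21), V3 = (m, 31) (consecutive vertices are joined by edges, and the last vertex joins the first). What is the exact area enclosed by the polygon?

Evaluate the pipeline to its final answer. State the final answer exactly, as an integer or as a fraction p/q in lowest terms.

680

Part 1: cross terms: (-18*-15 - -9*-13)=153, (-9*-22 - -4*-15)=138, (-4*16 - 36*-22)=728, (36*-3 - 0*16)=-108, (0*9 - -16*-3)=-48, (-16*-13 - -18*9)=370; twice the area = |1233| = 1233; area = 1233/2; answer 1233/2
Part 2: A1 = 1233/2; threaded value p + q = 1235; w = 3194; 3194 = 2 * 1597; number of divisors = (1+1) * (1+1) = 4; answer 4
Part 3: A2 = 4; m = -32; cross terms: (12*21 - 28*1)=224, (28*31 - -32*21)=1540, (-32*1 - 12*31)=-404; twice the area = |1360| = 1360; area = 680; answer 680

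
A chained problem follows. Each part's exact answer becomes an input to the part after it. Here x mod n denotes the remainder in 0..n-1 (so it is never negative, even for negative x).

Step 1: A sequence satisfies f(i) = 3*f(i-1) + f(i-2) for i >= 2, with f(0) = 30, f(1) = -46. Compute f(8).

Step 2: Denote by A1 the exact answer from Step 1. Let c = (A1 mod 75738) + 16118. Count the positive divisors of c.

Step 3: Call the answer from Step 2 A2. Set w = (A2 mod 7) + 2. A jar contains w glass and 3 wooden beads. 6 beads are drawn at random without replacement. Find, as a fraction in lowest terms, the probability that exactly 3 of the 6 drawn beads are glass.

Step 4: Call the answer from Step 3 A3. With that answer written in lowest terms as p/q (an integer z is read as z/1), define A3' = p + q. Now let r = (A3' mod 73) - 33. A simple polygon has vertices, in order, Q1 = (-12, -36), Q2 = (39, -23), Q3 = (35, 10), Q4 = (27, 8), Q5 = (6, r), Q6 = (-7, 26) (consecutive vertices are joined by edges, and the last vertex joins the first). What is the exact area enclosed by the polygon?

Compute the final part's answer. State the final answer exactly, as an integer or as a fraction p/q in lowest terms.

Step 1: f(2) = 3*(-46) + 1*(30) = -108; iterating: f(2)=-108, f(3)=-370, f(4)=-1218, f(5)=-4024, f(6)=-13290, f(7)=-43894, f(8)=-144972; answer -144972
Step 2: A1 = -144972; c = 22622; 22622 = 2 * 11311; number of divisors = (1+1) * (1+1) = 4; answer 4
Step 3: A2 = 4; w = 6; total draws C(9,6) = 84; favorable C(6,3)*C(3,3) = 20; P = 5/21; answer 5/21
Step 4: A3 = 5/21; threaded value p + q = 26; r = -7; cross terms: (-12*-23 - 39*-36)=1680, (39*10 - 35*-23)=1195, (35*8 - 27*10)=10, (27*-7 - 6*8)=-237, (6*26 - -7*-7)=107, (-7*-36 - -12*26)=564; twice the area = |3319| = 3319; area = 3319/2; answer 3319/2

3319/2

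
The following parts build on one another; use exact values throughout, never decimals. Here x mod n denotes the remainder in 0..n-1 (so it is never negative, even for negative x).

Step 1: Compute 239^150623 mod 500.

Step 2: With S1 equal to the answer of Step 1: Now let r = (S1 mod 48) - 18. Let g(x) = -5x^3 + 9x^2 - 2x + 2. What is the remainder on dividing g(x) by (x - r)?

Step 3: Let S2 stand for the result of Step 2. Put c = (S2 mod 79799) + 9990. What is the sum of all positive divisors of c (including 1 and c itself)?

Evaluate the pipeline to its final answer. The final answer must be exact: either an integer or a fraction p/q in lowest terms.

Step 1: squarings mod 500: 239^1=239, 239^2=121, 239^4=141, 239^8=381, 239^16=161, 239^32=421, 239^64=241, 239^128=81, 239^256=61, 239^512=221, 239^1024=341, 239^2048=281, 239^4096=461, 239^8192=21, 239^16384=441, 239^32768=481, 239^65536=361, 239^131072=321; 239^150623 = 239^1 * 239^2 * 239^4 * 239^8 * 239^16 * 239^64 * 239^1024 * 239^2048 * 239^16384 * 239^131072 = 219 (mod 500); answer 219
Step 2: S1 = 219; r = 9; remainder = value at the root: -5*(9)^3 + 9*(9)^2 - 2*(9)^1 + 2 = (-3645) + (729) + (-18) + (2) = -2932; answer -2932
Step 3: S2 = -2932; c = 86857; 86857 is prime, so its only divisors are 1 and 86857; sigma = 1 + 86857 = 86858; answer 86858

86858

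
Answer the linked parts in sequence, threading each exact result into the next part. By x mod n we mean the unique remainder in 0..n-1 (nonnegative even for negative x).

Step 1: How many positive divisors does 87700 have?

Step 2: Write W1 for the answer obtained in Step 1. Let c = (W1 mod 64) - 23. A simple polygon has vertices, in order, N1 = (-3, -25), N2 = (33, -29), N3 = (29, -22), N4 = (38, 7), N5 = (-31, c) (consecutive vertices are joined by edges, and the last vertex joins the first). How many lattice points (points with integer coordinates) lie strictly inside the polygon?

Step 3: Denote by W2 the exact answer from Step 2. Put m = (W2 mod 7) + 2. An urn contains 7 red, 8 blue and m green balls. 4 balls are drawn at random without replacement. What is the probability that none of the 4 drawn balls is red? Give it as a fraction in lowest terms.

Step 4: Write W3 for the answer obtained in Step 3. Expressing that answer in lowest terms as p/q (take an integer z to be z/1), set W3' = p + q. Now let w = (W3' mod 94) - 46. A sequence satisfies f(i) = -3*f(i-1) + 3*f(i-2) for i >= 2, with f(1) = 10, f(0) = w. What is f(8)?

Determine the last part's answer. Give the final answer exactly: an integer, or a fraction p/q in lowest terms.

-159489

Step 1: 87700 = 2^2 * 5^2 * 877; number of divisors = (2+1) * (2+1) * (1+1) = 18; answer 18
Step 2: W1 = 18; c = -5; cross terms: (-3*-29 - 33*-25)=912, (33*-22 - 29*-29)=115, (29*7 - 38*-22)=1039, (38*-5 - -31*7)=27, (-31*-25 - -3*-5)=760; twice the area = |2853| = 2853; area = 2853/2; boundary points = 4 + 1 + 1 + 3 + 4 = 13; strictly interior points = area - boundary/2 + 1 = 1421; answer 1421
Step 3: W2 = 1421; m = 2; total draws C(17,4) = 2380; favorable C(10,4) = 210; P = 3/34; answer 3/34
Step 4: W3 = 3/34; threaded value p + q = 37; w = -9; f(2) = -3*(10) + 3*(-9) = -57; iterating: f(2)=-57, f(3)=201, f(4)=-774, f(5)=2925, f(6)=-11097, f(7)=42066, f(8)=-159489; answer -159489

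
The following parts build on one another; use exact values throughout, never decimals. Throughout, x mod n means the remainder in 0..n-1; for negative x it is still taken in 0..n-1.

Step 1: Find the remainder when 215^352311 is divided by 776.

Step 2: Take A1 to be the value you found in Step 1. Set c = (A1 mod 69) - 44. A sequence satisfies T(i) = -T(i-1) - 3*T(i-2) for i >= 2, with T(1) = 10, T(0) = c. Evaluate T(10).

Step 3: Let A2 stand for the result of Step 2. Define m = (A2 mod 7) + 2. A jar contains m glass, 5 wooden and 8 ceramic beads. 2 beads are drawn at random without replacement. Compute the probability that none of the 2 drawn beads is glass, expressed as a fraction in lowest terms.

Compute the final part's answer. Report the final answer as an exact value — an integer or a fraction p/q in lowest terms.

Step 1: squarings mod 776: 215^1=215, 215^2=441, 215^4=481, 215^8=113, 215^16=353, 215^32=449, 215^64=617, 215^128=449, 215^256=617, 215^512=449, 215^1024=617, 215^2048=449, 215^4096=617, 215^8192=449, 215^16384=617, 215^32768=449, 215^65536=617, 215^131072=449, 215^262144=617; 215^352311 = 215^1 * 215^2 * 215^4 * 215^16 * 215^32 * 215^8192 * 215^16384 * 215^65536 * 215^262144 = 263 (mod 776); answer 263
Step 2: A1 = 263; c = 12; T(2) = -1*(10) - 3*(12) = -46; iterating: T(2)=-46, T(3)=16, T(4)=122, T(5)=-170, T(6)=-196, T(7)=706, T(8)=-118, T(9)=-2000, T(10)=2354; answer 2354
Step 3: A2 = 2354; m = 4; total draws C(17,2) = 136; favorable C(13,2) = 78; P = 39/68; answer 39/68

39/68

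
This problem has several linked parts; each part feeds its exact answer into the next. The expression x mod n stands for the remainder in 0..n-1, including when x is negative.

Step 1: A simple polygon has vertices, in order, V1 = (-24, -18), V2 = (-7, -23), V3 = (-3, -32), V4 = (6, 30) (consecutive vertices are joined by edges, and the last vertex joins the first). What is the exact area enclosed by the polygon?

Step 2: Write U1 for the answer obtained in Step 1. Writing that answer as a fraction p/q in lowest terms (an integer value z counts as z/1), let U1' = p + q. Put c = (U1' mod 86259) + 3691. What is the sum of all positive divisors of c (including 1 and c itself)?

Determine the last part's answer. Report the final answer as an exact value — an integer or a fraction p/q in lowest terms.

9240

Step 1: cross terms: (-24*-23 - -7*-18)=426, (-7*-32 - -3*-23)=155, (-3*30 - 6*-32)=102, (6*-18 - -24*30)=612; twice the area = |1295| = 1295; area = 1295/2; answer 1295/2
Step 2: U1 = 1295/2; threaded value p + q = 1297; c = 4988; 4988 = 2^2 * 29 * 43; sigma = (1 + 2 + 4) * (1 + 29) * (1 + 43) = 7 * 30 * 44 = 9240; answer 9240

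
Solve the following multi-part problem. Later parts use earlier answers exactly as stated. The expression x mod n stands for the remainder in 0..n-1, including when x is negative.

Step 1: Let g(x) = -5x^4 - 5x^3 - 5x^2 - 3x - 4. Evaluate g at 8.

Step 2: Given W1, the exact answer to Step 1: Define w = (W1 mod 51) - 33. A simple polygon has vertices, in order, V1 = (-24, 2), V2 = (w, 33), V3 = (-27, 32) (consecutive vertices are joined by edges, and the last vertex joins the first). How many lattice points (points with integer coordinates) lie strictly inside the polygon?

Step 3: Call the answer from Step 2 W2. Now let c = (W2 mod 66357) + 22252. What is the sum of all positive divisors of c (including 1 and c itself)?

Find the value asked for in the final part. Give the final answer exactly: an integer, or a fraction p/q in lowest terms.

Step 1: -5*(8)^4 - 5*(8)^3 - 5*(8)^2 - 3*(8)^1 - 4 = (-20480) + (-2560) + (-320) + (-24) + (-4) = -23388; answer -23388
Step 2: W1 = -23388; w = -12; cross terms: (-24*33 - -12*2)=-768, (-12*32 - -27*33)=507, (-27*2 - -24*32)=714; twice the area = |453| = 453; area = 453/2; boundary points = 1 + 1 + 3 = 5; strictly interior points = area - boundary/2 + 1 = 225; answer 225
Step 3: W2 = 225; c = 22477; 22477 = 7 * 13^2 * 19; sigma = (1 + 7) * (1 + 13 + 169) * (1 + 19) = 8 * 183 * 20 = 29280; answer 29280

29280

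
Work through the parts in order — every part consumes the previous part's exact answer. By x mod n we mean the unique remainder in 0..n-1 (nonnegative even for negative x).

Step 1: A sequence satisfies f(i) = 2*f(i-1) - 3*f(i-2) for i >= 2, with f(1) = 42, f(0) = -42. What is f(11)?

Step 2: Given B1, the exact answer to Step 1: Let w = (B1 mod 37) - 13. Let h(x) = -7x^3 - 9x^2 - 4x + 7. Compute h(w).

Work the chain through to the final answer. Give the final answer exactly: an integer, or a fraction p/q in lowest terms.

-2863

Step 1: f(2) = 2*(42) - 3*(-42) = 210; iterating: f(2)=210, f(3)=294, f(4)=-42, f(5)=-966, f(6)=-1806, f(7)=-714, f(8)=3990, f(9)=10122, f(10)=8274, f(11)=-13818; answer -13818
Step 2: B1 = -13818; w = 7; -7*(7)^3 - 9*(7)^2 - 4*(7)^1 + 7 = (-2401) + (-441) + (-28) + (7) = -2863; answer -2863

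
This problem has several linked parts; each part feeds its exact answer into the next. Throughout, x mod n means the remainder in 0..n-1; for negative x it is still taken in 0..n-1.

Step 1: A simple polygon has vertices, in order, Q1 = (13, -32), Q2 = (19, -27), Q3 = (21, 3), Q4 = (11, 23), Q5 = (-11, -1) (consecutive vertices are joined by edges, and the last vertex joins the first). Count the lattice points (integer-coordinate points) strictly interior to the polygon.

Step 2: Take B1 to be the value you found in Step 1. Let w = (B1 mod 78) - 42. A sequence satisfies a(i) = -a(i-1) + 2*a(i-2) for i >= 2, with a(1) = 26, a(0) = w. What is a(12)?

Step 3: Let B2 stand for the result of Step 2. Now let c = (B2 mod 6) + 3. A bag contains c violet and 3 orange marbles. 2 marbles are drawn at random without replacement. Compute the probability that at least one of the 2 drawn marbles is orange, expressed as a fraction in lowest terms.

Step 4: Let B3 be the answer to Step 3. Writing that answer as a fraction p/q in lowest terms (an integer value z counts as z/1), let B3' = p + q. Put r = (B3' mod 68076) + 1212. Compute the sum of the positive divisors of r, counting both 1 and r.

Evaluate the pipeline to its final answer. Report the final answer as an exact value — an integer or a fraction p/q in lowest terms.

Step 1: cross terms: (13*-27 - 19*-32)=257, (19*3 - 21*-27)=624, (21*23 - 11*3)=450, (11*-1 - -11*23)=242, (-11*-32 - 13*-1)=365; twice the area = |1938| = 1938; area = 969; boundary points = 1 + 2 + 10 + 2 + 1 = 16; strictly interior points = area - boundary/2 + 1 = 962; answer 962
Step 2: B1 = 962; w = -16; a(2) = -1*(26) + 2*(-16) = -58; iterating: a(2)=-58, a(3)=110, a(4)=-226, a(5)=446, a(6)=-898, a(7)=1790, a(8)=-3586, a(9)=7166, a(10)=-14338, a(11)=28670, a(12)=-57346; answer -57346
Step 3: B2 = -57346; c = 5; total draws C(8,2) = 28; complement C(5,2) = 10; favorable 28 - 10 = 18; P = 9/14; answer 9/14
Step 4: B3 = 9/14; threaded value p + q = 23; r = 1235; 1235 = 5 * 13 * 19; sigma = (1 + 5) * (1 + 13) * (1 + 19) = 6 * 14 * 20 = 1680; answer 1680

1680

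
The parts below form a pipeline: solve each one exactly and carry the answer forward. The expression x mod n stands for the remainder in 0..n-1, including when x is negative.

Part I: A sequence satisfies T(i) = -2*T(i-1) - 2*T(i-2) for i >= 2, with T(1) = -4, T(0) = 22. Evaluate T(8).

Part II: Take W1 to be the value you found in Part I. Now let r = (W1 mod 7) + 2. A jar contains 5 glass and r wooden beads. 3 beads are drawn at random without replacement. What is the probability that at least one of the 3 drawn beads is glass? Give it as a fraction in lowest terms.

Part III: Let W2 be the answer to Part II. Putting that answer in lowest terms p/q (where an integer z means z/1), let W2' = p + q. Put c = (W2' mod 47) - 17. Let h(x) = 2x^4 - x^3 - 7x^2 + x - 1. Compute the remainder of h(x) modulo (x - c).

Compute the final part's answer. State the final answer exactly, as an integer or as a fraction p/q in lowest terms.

645719

Part I: T(2) = -2*(-4) - 2*(22) = -36; iterating: T(2)=-36, T(3)=80, T(4)=-88, T(5)=16, T(6)=144, T(7)=-320, T(8)=352; answer 352
Part II: W1 = 352; r = 4; total draws C(9,3) = 84; complement C(4,3) = 4; favorable 84 - 4 = 80; P = 20/21; answer 20/21
Part III: W2 = 20/21; threaded value p + q = 41; c = 24; remainder = value at the root: 2*(24)^4 - 1*(24)^3 - 7*(24)^2 + 1*(24)^1 - 1 = (663552) + (-13824) + (-4032) + (24) + (-1) = 645719; answer 645719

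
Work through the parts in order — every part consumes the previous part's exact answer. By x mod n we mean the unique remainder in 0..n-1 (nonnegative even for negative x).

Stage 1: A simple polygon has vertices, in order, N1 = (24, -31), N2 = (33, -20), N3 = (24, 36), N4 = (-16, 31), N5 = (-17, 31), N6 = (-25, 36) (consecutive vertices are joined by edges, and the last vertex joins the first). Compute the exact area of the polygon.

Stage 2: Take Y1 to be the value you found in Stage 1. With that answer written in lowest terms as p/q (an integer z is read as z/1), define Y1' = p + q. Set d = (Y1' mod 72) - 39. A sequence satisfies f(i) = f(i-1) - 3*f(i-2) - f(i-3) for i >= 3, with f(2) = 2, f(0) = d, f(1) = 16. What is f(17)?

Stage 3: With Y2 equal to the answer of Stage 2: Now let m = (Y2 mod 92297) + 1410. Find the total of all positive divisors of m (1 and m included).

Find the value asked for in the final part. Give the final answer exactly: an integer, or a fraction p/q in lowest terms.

Stage 1: cross terms: (24*-20 - 33*-31)=543, (33*36 - 24*-20)=1668, (24*31 - -16*36)=1320, (-16*31 - -17*31)=31, (-17*36 - -25*31)=163, (-25*-31 - 24*36)=-89; twice the area = |3636| = 3636; area = 1818; answer 1818
Stage 2: Y1 = 1818; threaded value p + q = 1819; d = -20; f(3) = 1*(2) - 3*(16) - 1*(-20) = -26; iterating: f(3)=-26, f(4)=-48, f(5)=28, f(6)=198, f(7)=162, f(8)=-460, f(9)=-1144, f(10)=74, f(11)=3966, f(12)=4888, f(13)=-7084, f(14)=-25714, f(15)=-9350, f(16)=74876, f(17)=128640; answer 128640
Stage 3: Y2 = 128640; m = 37753; 37753 = 19 * 1987; sigma = (1 + 19) * (1 + 1987) = 20 * 1988 = 39760; answer 39760

39760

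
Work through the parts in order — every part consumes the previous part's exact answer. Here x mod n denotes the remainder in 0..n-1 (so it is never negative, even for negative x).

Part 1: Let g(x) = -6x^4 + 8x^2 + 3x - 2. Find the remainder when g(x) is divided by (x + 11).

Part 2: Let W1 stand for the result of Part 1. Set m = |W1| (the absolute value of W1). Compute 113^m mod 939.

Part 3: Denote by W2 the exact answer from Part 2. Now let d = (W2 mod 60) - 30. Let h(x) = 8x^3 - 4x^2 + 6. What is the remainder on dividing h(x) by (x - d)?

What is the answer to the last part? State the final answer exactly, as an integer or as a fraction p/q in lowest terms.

Part 1: remainder = value at the root: -6*(-11)^4 + 8*(-11)^2 + 3*(-11)^1 - 2 = (-87846) + (968) + (-33) + (-2) = -86913; answer -86913
Part 2: W1 = -86913; m = 86913; squarings mod 939: 113^1=113, 113^2=562, 113^4=340, 113^8=103, 113^16=280, 113^32=463, 113^64=277, 113^128=670, 113^256=58, 113^512=547, 113^1024=607, 113^2048=361, 113^4096=739, 113^8192=562, 113^16384=340, 113^32768=103, 113^65536=280; 113^86913 = 113^1 * 113^128 * 113^256 * 113^512 * 113^4096 * 113^16384 * 113^65536 = 416 (mod 939); answer 416
Part 3: W2 = 416; d = 26; remainder = value at the root: 8*(26)^3 - 4*(26)^2 + 6 = (140608) + (-2704) + (6) = 137910; answer 137910

137910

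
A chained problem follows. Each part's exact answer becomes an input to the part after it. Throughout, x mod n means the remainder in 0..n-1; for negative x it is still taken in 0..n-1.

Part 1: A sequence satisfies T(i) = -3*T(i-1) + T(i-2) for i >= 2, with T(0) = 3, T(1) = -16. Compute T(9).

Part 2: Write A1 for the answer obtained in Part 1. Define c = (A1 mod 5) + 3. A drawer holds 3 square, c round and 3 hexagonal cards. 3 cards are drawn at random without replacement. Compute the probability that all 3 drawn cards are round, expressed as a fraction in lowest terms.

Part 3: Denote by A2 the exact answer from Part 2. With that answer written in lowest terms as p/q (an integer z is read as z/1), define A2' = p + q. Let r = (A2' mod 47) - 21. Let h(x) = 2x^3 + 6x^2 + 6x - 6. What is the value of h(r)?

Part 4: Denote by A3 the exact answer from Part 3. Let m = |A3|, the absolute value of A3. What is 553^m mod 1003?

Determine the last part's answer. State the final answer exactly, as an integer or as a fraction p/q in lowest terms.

Part 1: T(2) = -3*(-16) + 1*(3) = 51; iterating: T(2)=51, T(3)=-169, T(4)=558, T(5)=-1843, T(6)=6087, T(7)=-20104, T(8)=66399, T(9)=-219301; answer -219301
Part 2: A1 = -219301; c = 7; total draws C(13,3) = 286; favorable C(7,3) = 35; P = 35/286; answer 35/286
Part 3: A2 = 35/286; threaded value p + q = 321; r = 18; 2*(18)^3 + 6*(18)^2 + 6*(18)^1 - 6 = (11664) + (1944) + (108) + (-6) = 13710; answer 13710
Part 4: A3 = 13710; m = 13710; squarings mod 1003: 553^1=553, 553^2=897, 553^4=203, 553^8=86, 553^16=375, 553^32=205, 553^64=902, 553^128=171, 553^256=154, 553^512=647, 553^1024=358, 553^2048=783, 553^4096=256, 553^8192=341; 553^13710 = 553^2 * 553^4 * 553^8 * 553^128 * 553^256 * 553^1024 * 553^4096 * 553^8192 = 888 (mod 1003); answer 888

888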